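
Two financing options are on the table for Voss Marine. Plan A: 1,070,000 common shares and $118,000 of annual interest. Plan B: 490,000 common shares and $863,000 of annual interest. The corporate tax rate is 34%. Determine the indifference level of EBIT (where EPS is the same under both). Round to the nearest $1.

$1,492,397

Set EPS_A = EPS_B: (EBIT − $118,000)(1 − 0.34) ÷ 1,070,000 = (EBIT − $863,000)(1 − 0.34) ÷ 490,000.
Cancelling (1 − t) and cross-multiplying: 490,000·(EBIT − 118,000) = 1,070,000·(EBIT − 863,000).
EBIT × (1,070,000 − 490,000) = 863,000 × 1,070,000 − 118,000 × 490,000 = 865,590,000,000, so EBIT = 865,590,000,000 ÷ 580,000 = 1,492,396.55.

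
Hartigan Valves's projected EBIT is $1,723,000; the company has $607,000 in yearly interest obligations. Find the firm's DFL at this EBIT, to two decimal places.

1.54

Annual interest charges come to $607,000.00.
DFL = EBIT ÷ (EBIT − I) = $1,723,000 ÷ ($1,723,000 − $607,000.00) = $1,723,000 ÷ $1,116,000.00 = 1.5439.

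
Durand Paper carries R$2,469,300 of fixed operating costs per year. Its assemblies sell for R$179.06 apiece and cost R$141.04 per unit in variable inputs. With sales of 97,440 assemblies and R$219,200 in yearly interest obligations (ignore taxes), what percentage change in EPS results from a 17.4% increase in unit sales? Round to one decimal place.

At 97,440 units, contribution = 97,440 × R$38.02 = R$3,704,668.80.
Subtracting fixed costs: EBIT = R$3,704,668.80 − R$2,469,300 = R$1,235,368.80.
Interest = R$219,200.00, so EBIT − I = R$1,016,168.80.
Degree of combined leverage = contribution ÷ (EBIT − I) = R$3,704,668.80 ÷ R$1,016,168.80 = 3.6457.
%ΔEPS = DCL × %ΔSales = 3.6457 × +17.4% = +63.4%.

+63.4%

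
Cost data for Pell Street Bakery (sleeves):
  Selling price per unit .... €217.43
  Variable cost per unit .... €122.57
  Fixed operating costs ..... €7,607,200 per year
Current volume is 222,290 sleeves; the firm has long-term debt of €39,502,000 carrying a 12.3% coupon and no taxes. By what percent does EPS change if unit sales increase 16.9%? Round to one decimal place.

At 222,290 units, contribution = 222,290 × €94.86 = €21,086,429.40.
EBIT = €21,086,429.40 − €7,607,200 = €13,479,229.40.
After interest of €4,858,746.00, pre-tax earnings = €8,620,483.40.
DCL = total CM / (EBIT − I) = €21,086,429.40 / €8,620,483.40 = 2.4461.
EPS therefore changes by 2.4461 × (+16.9%) = +41.3%.

+41.3%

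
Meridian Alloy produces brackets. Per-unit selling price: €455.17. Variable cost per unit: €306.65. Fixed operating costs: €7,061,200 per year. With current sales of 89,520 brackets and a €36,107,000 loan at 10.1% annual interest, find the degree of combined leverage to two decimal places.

Contribution at this volume is 89,520 × €148.52 = €13,295,510.40.
Subtracting fixed costs: EBIT = €13,295,510.40 − €7,061,200 = €6,234,310.40. Interest = €3,646,807.00, so EBIT − I = €2,587,503.40.
Degree of total leverage = total CM / (EBIT − interest) = €13,295,510.40 / €2,587,503.40 = 5.1384.

5.14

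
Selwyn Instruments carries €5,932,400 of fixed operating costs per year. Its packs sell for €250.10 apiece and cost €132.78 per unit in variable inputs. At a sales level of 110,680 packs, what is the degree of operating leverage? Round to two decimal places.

Total contribution margin = 110,680 × €117.32 = €12,984,977.60.
EBIT = €12,984,977.60 − €5,932,400 = €7,052,577.60.
DOL = contribution ÷ EBIT = €12,984,977.60 ÷ €7,052,577.60 = 1.8412.

1.84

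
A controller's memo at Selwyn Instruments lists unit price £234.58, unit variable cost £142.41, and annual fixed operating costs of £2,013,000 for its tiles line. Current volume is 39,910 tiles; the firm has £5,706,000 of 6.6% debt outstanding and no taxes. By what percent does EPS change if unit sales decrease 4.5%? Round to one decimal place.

-12.8%

Total contribution margin = 39,910 × £92.17 = £3,678,504.70.
Subtracting fixed costs: EBIT = £3,678,504.70 − £2,013,000 = £1,665,504.70.
After interest of £376,596.00, pre-tax earnings = £1,288,908.70.
DCL = total CM / (EBIT − I) = £3,678,504.70 / £1,288,908.70 = 2.8540.
%ΔEPS = DCL × %ΔSales = 2.8540 × -4.5% = -12.8%.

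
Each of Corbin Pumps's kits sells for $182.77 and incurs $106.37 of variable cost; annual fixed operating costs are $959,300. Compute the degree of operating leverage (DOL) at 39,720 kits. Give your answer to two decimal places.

Contribution at this volume is 39,720 × $76.40 = $3,034,608.00.
EBIT = $3,034,608.00 − $959,300 = $2,075,308.00.
Degree of operating leverage = $3,034,608.00 / $2,075,308.00 = 1.4622.

1.46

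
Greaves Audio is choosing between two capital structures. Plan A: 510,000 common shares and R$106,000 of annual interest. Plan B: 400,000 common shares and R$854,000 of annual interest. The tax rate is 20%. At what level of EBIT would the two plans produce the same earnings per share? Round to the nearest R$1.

R$3,574,000

At indifference, (EBIT − 106,000)(1 − t)/510,000 = (EBIT − 854,000)(1 − t)/400,000.
Cancelling (1 − t) and cross-multiplying: 400,000·(EBIT − 106,000) = 510,000·(EBIT − 854,000).
EBIT × (510,000 − 400,000) = 854,000 × 510,000 − 106,000 × 400,000 = 393,140,000,000, so EBIT = 393,140,000,000 ÷ 110,000 = 3,574,000.00.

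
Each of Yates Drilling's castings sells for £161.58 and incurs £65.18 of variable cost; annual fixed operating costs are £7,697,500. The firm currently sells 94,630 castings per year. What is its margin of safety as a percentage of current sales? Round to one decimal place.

15.6%

Contribution margin per unit = £161.58 − £65.18 = £96.40. Break-even units = £7,697,500 ÷ £96.40 = 79,849.59; break-even revenue = 79,849.59 × £161.58 = £12,902,095.95.
Current sales = 94,630 × £161.58 = £15,290,315.40.
Margin of safety = (£15,290,315.40 − £12,902,095.95) ÷ £15,290,315.40 = 15.6%.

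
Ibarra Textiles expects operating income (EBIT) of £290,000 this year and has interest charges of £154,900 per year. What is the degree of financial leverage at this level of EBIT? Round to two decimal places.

Interest = £154,900.00.
DFL = EBIT ÷ (EBIT − I) = £290,000 ÷ (£290,000 − £154,900.00) = £290,000 ÷ £135,100.00 = 2.1466.

2.15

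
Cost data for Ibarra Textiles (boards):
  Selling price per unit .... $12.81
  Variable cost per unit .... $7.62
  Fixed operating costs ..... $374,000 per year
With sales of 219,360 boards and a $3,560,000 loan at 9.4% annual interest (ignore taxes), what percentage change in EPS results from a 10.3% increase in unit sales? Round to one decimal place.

Contribution at this volume is 219,360 × $5.19 = $1,138,478.40.
Operating income = contribution − fixed costs = $1,138,478.40 − $374,000 = $764,478.40.
After interest of $334,640.00, pre-tax earnings = $429,838.40.
Degree of combined leverage = contribution ÷ (EBIT − I) = $1,138,478.40 ÷ $429,838.40 = 2.6486.
EPS therefore changes by 2.6486 × (+10.3%) = +27.3%.

+27.3%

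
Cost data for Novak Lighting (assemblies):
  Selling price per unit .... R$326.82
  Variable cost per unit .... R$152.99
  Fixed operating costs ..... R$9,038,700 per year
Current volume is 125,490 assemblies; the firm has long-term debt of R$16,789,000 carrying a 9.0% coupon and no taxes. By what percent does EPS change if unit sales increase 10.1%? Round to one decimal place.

At 125,490 units, contribution = 125,490 × R$173.83 = R$21,813,926.70.
Subtracting fixed costs: EBIT = R$21,813,926.70 − R$9,038,700 = R$12,775,226.70.
Interest = R$1,511,010.00, so EBIT − I = R$11,264,216.70.
Degree of combined leverage = contribution ÷ (EBIT − I) = R$21,813,926.70 ÷ R$11,264,216.70 = 1.9366.
%ΔEPS = DCL × %ΔSales = 1.9366 × +10.1% = +19.6%.

+19.6%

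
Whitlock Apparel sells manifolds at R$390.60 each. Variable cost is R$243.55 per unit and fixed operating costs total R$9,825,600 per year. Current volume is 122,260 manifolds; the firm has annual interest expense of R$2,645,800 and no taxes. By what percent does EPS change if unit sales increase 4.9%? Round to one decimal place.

+16.0%

Total contribution margin = 122,260 × R$147.05 = R$17,978,333.00.
EBIT = R$17,978,333.00 − R$9,825,600 = R$8,152,733.00.
After interest of R$2,645,800.00, pre-tax earnings = R$5,506,933.00.
DCL = total CM / (EBIT − I) = R$17,978,333.00 / R$5,506,933.00 = 3.2647.
%ΔEPS = DCL × %ΔSales = 3.2647 × +4.9% = +16.0%.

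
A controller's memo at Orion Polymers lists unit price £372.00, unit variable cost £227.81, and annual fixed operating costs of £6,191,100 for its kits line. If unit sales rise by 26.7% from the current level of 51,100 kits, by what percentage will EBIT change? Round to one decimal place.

At 51,100 units, contribution = 51,100 × £144.19 = £7,368,109.00.
EBIT = £7,368,109.00 − £6,191,100 = £1,177,009.00.
DOL = contribution ÷ EBIT = £7,368,109.00 ÷ £1,177,009.00 = 6.2600.
%ΔEBIT = DOL × %ΔSales = 6.2600 × +26.7% = +167.1%.

+167.1%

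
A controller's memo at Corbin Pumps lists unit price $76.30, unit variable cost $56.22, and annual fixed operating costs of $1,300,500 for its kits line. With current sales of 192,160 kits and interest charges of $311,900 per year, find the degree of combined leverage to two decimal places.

1.72

Total contribution margin = 192,160 × $20.08 = $3,858,572.80.
EBIT = $3,858,572.80 − $1,300,500 = $2,558,072.80. Interest = $311,900.00, so EBIT − I = $2,246,172.80.
DCL = contribution ÷ (EBIT − I) = $3,858,572.80 ÷ $2,246,172.80 = 1.7178.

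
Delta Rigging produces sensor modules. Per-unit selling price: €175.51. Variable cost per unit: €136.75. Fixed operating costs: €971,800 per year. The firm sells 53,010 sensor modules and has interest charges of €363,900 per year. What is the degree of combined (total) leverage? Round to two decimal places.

2.86

Contribution at this volume is 53,010 × €38.76 = €2,054,667.60.
EBIT = €2,054,667.60 − €971,800 = €1,082,867.60. Interest = €363,900.00.
DOL = €2,054,667.60 ÷ €1,082,867.60 = 1.8974; DFL = €1,082,867.60 ÷ €718,967.60 = 1.5061.
DCL = DOL × DFL = 1.8974 × 1.5061 = 2.8577.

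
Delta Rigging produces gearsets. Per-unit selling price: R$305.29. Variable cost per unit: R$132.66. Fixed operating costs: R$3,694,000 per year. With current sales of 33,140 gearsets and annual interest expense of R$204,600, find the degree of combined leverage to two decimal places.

At 33,140 units, contribution = 33,140 × R$172.63 = R$5,720,958.20.
Subtracting fixed costs: EBIT = R$5,720,958.20 − R$3,694,000 = R$2,026,958.20. Interest = R$204,600.00, so EBIT − I = R$1,822,358.20.
DCL = contribution ÷ (EBIT − I) = R$5,720,958.20 ÷ R$1,822,358.20 = 3.1393.

3.14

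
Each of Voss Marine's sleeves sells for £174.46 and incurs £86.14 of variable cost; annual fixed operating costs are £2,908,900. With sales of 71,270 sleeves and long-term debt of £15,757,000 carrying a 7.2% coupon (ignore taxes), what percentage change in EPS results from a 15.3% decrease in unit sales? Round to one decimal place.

-42.8%

Total contribution margin = 71,270 × £88.32 = £6,294,566.40.
EBIT = £6,294,566.40 − £2,908,900 = £3,385,666.40.
Interest = £1,134,504.00, so EBIT − I = £2,251,162.40.
Degree of combined leverage = contribution ÷ (EBIT − I) = £6,294,566.40 ÷ £2,251,162.40 = 2.7961.
EPS therefore changes by 2.7961 × (-15.3%) = -42.8%.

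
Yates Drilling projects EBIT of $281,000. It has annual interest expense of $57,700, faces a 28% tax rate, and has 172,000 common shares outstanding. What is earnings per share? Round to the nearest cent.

$0.93

Pre-tax income = $281,000 − $57,700.00 = $223,300.00.
Net income = $223,300.00 × (1 − 0.28) = $160,776.00.
Per share: $160,776.00 / 172,000 shares = $0.93.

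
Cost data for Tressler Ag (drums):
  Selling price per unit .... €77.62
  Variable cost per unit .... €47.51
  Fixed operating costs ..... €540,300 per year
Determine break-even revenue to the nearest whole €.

Contribution margin per unit = €77.62 − €47.51 = €30.11, a CM ratio of €30.11 ÷ €77.62 = 0.3879.
Break-even sales = FC ÷ CM ratio = €540,300 × €77.62 / €30.11 = €1,392,829.

€1,392,829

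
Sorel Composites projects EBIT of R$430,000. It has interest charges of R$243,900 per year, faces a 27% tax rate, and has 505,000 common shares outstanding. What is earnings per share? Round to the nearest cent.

R$0.27

Pre-tax income = R$430,000 − R$243,900.00 = R$186,100.00.
After tax at 27%: net income = R$186,100.00 × 0.73 = R$135,853.00.
EPS = R$135,853.00 ÷ 505,000 = R$0.27.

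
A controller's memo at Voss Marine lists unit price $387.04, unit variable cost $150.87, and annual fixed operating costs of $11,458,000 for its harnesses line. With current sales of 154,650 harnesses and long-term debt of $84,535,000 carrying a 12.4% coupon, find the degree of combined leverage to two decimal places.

Total contribution margin = 154,650 × $236.17 = $36,523,690.50.
EBIT = $36,523,690.50 − $11,458,000 = $25,065,690.50. Interest = $10,482,340.00.
DOL = $36,523,690.50 ÷ $25,065,690.50 = 1.4571; DFL = $25,065,690.50 ÷ $14,583,350.50 = 1.7188.
Combined leverage = 1.4571 × 1.7188 = 2.5045.

2.50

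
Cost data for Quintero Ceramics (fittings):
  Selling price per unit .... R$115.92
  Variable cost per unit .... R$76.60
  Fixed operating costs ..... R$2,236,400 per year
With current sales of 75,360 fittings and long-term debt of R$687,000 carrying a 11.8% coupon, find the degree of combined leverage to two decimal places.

4.59

Contribution at this volume is 75,360 × R$39.32 = R$2,963,155.20.
EBIT = R$2,963,155.20 − R$2,236,400 = R$726,755.20. Interest = R$81,066.00, so EBIT − I = R$645,689.20.
Degree of total leverage = total CM / (EBIT − interest) = R$2,963,155.20 / R$645,689.20 = 4.5891.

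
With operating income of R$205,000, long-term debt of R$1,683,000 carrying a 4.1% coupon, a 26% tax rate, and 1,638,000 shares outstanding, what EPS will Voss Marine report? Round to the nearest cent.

R$0.06

Pre-tax income = R$205,000 − R$69,003.00 = R$135,997.00.
Net income = R$135,997.00 × (1 − 0.26) = R$100,637.78.
Per share: R$100,637.78 / 1,638,000 shares = R$0.06.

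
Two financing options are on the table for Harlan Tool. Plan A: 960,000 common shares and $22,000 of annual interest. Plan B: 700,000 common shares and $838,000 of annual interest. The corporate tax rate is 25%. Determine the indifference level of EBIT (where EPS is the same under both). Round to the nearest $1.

Set EPS_A = EPS_B: (EBIT − $22,000)(1 − 0.25) ÷ 960,000 = (EBIT − $838,000)(1 − 0.25) ÷ 700,000.
The (1 − t) factor cancels: (EBIT − 22,000) × 700,000 = (EBIT − 838,000) × 960,000.
EBIT × (960,000 − 700,000) = 838,000 × 960,000 − 22,000 × 700,000 = 789,080,000,000, so EBIT = 789,080,000,000 ÷ 260,000 = 3,034,923.08.

$3,034,923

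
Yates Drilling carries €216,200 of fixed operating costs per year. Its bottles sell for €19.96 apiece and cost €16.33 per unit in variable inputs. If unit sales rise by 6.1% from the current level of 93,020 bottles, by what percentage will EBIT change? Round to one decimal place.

Total contribution margin = 93,020 × €3.63 = €337,662.60.
Operating income = contribution − fixed costs = €337,662.60 − €216,200 = €121,462.60.
So DOL = total CM / EBIT = €337,662.60 / €121,462.60 = 2.7800.
So EBIT moves 2.7800 × (+6.1%) = +17.0%.

+17.0%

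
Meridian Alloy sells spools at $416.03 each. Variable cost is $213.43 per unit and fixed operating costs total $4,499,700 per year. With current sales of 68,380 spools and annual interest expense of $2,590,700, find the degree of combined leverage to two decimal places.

2.05

At 68,380 units, contribution = 68,380 × $202.60 = $13,853,788.00.
Operating income = contribution − fixed costs = $13,853,788.00 − $4,499,700 = $9,354,088.00. Interest = $2,590,700.00.
DOL = $13,853,788.00 ÷ $9,354,088.00 = 1.4810; DFL = $9,354,088.00 ÷ $6,763,388.00 = 1.3830.
DCL = DOL × DFL = 1.4810 × 1.3830 = 2.0482.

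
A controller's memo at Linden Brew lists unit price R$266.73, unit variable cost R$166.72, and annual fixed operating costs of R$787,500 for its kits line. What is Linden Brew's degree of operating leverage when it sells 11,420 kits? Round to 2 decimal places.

3.22

At 11,420 units, contribution = 11,420 × R$100.01 = R$1,142,114.20.
Subtracting fixed costs: EBIT = R$1,142,114.20 − R$787,500 = R$354,614.20.
Degree of operating leverage = R$1,142,114.20 / R$354,614.20 = 3.2207.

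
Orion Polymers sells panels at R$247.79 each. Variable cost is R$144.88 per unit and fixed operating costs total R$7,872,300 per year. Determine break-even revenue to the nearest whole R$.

CM per unit = R$247.79 − R$144.88 = R$102.91; CM ratio = R$102.91 / R$247.79 = 0.4153.
Break-even sales = FC ÷ CM ratio = R$7,872,300 × R$247.79 / R$102.91 = R$18,955,177.

R$18,955,177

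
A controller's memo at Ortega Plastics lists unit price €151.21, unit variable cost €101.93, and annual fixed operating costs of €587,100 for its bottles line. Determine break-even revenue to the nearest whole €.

CM per unit = €151.21 − €101.93 = €49.28; CM ratio = €49.28 / €151.21 = 0.3259.
Break-even revenue = fixed costs × price ÷ CM = €587,100 × €151.21 ÷ €49.28 = €1,801,449.

€1,801,449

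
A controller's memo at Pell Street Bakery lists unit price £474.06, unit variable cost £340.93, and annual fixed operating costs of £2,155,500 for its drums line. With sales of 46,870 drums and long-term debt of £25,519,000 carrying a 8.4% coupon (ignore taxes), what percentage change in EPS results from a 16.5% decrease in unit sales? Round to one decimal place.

Total contribution margin = 46,870 × £133.13 = £6,239,803.10.
Operating income = contribution − fixed costs = £6,239,803.10 − £2,155,500 = £4,084,303.10.
After interest of £2,143,596.00, pre-tax earnings = £1,940,707.10.
Degree of combined leverage = contribution ÷ (EBIT − I) = £6,239,803.10 ÷ £1,940,707.10 = 3.2152.
EPS therefore changes by 3.2152 × (-16.5%) = -53.1%.

-53.1%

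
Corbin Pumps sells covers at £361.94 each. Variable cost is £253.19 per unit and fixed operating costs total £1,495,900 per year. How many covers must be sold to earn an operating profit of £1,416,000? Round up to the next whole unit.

Unit CM = price − variable cost = £361.94 − £253.19 = £108.75.
Required volume = (fixed costs + target profit) ÷ CM = (£1,495,900 + £1,416,000) ÷ £108.75 = 26,776.09, so 26,777 covers.

26,777 covers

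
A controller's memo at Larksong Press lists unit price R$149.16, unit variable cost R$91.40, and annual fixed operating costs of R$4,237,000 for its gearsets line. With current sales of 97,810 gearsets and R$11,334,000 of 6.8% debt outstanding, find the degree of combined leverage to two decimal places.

Total contribution margin = 97,810 × R$57.76 = R$5,649,505.60.
Subtracting fixed costs: EBIT = R$5,649,505.60 − R$4,237,000 = R$1,412,505.60. Interest = R$770,712.00, so EBIT − I = R$641,793.60.
DCL = contribution ÷ (EBIT − I) = R$5,649,505.60 ÷ R$641,793.60 = 8.8027.

8.80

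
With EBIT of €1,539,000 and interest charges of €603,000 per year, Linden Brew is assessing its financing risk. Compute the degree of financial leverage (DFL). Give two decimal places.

Interest = €603,000.00.
DFL = EBIT ÷ (EBIT − I) = €1,539,000 ÷ (€1,539,000 − €603,000.00) = €1,539,000 ÷ €936,000.00 = 1.6442.

1.64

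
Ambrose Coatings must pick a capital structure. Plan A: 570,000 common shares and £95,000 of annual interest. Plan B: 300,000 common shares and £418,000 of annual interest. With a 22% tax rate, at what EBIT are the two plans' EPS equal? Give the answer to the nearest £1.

£776,889

At indifference, (EBIT − 95,000)(1 − t)/570,000 = (EBIT − 418,000)(1 − t)/300,000.
Cancelling (1 − t) and cross-multiplying: 300,000·(EBIT − 95,000) = 570,000·(EBIT − 418,000).
EBIT × (570,000 − 300,000) = 418,000 × 570,000 − 95,000 × 300,000 = 209,760,000,000, so EBIT = 209,760,000,000 ÷ 270,000 = 776,888.89.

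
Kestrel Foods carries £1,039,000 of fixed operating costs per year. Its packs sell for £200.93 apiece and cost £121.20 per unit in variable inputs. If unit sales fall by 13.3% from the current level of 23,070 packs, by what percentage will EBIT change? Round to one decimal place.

At 23,070 units, contribution = 23,070 × £79.73 = £1,839,371.10.
Operating income = contribution − fixed costs = £1,839,371.10 − £1,039,000 = £800,371.10.
So DOL = total CM / EBIT = £1,839,371.10 / £800,371.10 = 2.2981.
%ΔEBIT = DOL × %ΔSales = 2.2981 × -13.3% = -30.6%.

-30.6%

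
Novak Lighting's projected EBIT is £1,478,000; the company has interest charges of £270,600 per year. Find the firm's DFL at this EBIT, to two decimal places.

1.22

Interest = £270,600.00.
DFL = EBIT ÷ (EBIT − I) = £1,478,000 ÷ (£1,478,000 − £270,600.00) = £1,478,000 ÷ £1,207,400.00 = 1.2241.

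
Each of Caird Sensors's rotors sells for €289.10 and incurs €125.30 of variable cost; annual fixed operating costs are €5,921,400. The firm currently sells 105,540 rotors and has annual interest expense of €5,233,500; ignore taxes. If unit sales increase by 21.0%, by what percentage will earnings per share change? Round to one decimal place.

+59.2%

At 105,540 units, contribution = 105,540 × €163.80 = €17,287,452.00.
EBIT = €17,287,452.00 − €5,921,400 = €11,366,052.00.
After interest of €5,233,500.00, pre-tax earnings = €6,132,552.00.
DCL = total CM / (EBIT − I) = €17,287,452.00 / €6,132,552.00 = 2.8190.
EPS therefore changes by 2.8190 × (+21.0%) = +59.2%.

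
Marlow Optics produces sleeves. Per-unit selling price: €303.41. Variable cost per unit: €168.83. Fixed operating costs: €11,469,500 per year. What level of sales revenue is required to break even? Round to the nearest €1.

CM per unit = €303.41 − €168.83 = €134.58; CM ratio = €134.58 / €303.41 = 0.4436.
Break-even revenue = fixed costs × price ÷ CM = €11,469,500 × €303.41 ÷ €134.58 = €25,857,936.

€25,857,936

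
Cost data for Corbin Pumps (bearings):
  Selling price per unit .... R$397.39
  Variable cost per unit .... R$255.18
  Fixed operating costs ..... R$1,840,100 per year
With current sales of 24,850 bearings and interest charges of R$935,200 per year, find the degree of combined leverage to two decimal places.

Total contribution margin = 24,850 × R$142.21 = R$3,533,918.50.
Subtracting fixed costs: EBIT = R$3,533,918.50 − R$1,840,100 = R$1,693,818.50. Interest = R$935,200.00, so EBIT − I = R$758,618.50.
Degree of total leverage = total CM / (EBIT − interest) = R$3,533,918.50 / R$758,618.50 = 4.6584.

4.66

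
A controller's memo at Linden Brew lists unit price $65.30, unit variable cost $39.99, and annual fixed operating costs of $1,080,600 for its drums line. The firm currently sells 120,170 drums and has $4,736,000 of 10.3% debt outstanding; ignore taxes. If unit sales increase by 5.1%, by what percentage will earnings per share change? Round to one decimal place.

+10.5%

Contribution at this volume is 120,170 × $25.31 = $3,041,502.70.
Operating income = contribution − fixed costs = $3,041,502.70 − $1,080,600 = $1,960,902.70.
Interest = $487,808.00, so EBIT − I = $1,473,094.70.
DCL = total CM / (EBIT − I) = $3,041,502.70 / $1,473,094.70 = 2.0647.
%ΔEPS = DCL × %ΔSales = 2.0647 × +5.1% = +10.5%.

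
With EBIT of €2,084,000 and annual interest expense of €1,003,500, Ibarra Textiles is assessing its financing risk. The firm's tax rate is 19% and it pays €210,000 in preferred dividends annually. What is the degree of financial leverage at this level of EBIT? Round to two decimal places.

Annual interest charges come to €1,003,500.00.
Pre-tax preferred-dividend burden = €210,000 ÷ (1 − 0.19) = €259,259.26.
DFL = EBIT ÷ [EBIT − I − D_p/(1−t)] = €2,084,000 ÷ [€2,084,000 − €1,003,500.00 − €259,259.26] = €2,084,000 ÷ €821,240.74 = 2.5376.

2.54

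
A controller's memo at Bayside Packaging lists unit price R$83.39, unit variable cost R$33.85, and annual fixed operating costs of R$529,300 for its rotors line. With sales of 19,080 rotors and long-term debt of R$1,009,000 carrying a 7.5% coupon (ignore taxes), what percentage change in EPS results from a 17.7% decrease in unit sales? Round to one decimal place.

Total contribution margin = 19,080 × R$49.54 = R$945,223.20.
Subtracting fixed costs: EBIT = R$945,223.20 − R$529,300 = R$415,923.20.
Interest = R$75,675.00, so EBIT − I = R$340,248.20.
Degree of combined leverage = contribution ÷ (EBIT − I) = R$945,223.20 ÷ R$340,248.20 = 2.7780.
%ΔEPS = DCL × %ΔSales = 2.7780 × -17.7% = -49.2%.

-49.2%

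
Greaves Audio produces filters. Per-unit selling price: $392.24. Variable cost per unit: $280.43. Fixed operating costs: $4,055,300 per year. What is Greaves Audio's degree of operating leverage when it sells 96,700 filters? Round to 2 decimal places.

1.60

At 96,700 units, contribution = 96,700 × $111.81 = $10,812,027.00.
Operating income = contribution − fixed costs = $10,812,027.00 − $4,055,300 = $6,756,727.00.
DOL = contribution ÷ EBIT = $10,812,027.00 ÷ $6,756,727.00 = 1.6002.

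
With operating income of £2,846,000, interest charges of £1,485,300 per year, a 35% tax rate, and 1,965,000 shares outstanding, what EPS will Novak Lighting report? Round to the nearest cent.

£0.45

Interest = £1,485,300.00, so EBT = £2,846,000 − £1,485,300.00 = £1,360,700.00.
Net income = £1,360,700.00 × (1 − 0.35) = £884,455.00.
Per share: £884,455.00 / 1,965,000 shares = £0.45.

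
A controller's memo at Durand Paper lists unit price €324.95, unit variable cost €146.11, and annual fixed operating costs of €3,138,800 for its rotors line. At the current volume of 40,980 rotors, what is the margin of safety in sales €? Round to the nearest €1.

Each unit contributes €324.95 − €146.11 = €178.84. Break-even units = €3,138,800 ÷ €178.84 = 17,550.88; break-even revenue = 17,550.88 × €324.95 = €5,703,159.58.
Actual sales revenue = 40,980 × €324.95 = €13,316,451.00.
Margin of safety = €13,316,451.00 − €5,703,159.58 = €7,613,291.

€7,613,291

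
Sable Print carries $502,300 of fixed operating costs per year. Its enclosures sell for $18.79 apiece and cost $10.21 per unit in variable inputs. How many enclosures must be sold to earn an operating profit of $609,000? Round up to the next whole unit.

129,523 enclosures

Unit CM = price − variable cost = $18.79 − $10.21 = $8.58.
Required volume = (fixed costs + target profit) ÷ CM = ($502,300 + $609,000) ÷ $8.58 = 129,522.14, so 129,523 enclosures.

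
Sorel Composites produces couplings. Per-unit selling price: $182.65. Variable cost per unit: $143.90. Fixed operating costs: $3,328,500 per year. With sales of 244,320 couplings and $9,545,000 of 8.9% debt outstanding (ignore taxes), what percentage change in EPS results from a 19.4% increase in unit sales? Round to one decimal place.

+34.7%

Contribution at this volume is 244,320 × $38.75 = $9,467,400.00.
Subtracting fixed costs: EBIT = $9,467,400.00 − $3,328,500 = $6,138,900.00.
Interest = $849,505.00, so EBIT − I = $5,289,395.00.
DCL = total CM / (EBIT − I) = $9,467,400.00 / $5,289,395.00 = 1.7899.
EPS therefore changes by 1.7899 × (+19.4%) = +34.7%.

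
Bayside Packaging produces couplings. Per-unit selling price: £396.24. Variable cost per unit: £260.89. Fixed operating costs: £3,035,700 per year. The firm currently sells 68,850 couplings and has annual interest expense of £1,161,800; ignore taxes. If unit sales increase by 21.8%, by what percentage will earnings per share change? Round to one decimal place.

+39.7%

At 68,850 units, contribution = 68,850 × £135.35 = £9,318,847.50.
Subtracting fixed costs: EBIT = £9,318,847.50 − £3,035,700 = £6,283,147.50.
Interest = £1,161,800.00, so EBIT − I = £5,121,347.50.
DCL = total CM / (EBIT − I) = £9,318,847.50 / £5,121,347.50 = 1.8196.
%ΔEPS = DCL × %ΔSales = 1.8196 × +21.8% = +39.7%.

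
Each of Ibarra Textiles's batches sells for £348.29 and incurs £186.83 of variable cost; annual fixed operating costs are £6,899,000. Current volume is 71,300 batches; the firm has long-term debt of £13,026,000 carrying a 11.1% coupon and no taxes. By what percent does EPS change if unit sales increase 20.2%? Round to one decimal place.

Total contribution margin = 71,300 × £161.46 = £11,512,098.00.
EBIT = £11,512,098.00 − £6,899,000 = £4,613,098.00.
Interest = £1,445,886.00, so EBIT − I = £3,167,212.00.
Degree of combined leverage = contribution ÷ (EBIT − I) = £11,512,098.00 ÷ £3,167,212.00 = 3.6348.
EPS therefore changes by 3.6348 × (+20.2%) = +73.4%.

+73.4%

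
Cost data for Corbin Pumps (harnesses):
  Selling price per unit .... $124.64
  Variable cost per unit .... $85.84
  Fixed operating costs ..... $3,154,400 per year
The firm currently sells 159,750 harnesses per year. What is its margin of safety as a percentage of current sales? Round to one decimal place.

Unit CM = price − variable cost = $124.64 − $85.84 = $38.80. Break-even units = $3,154,400 ÷ $38.80 = 81,298.97; break-even revenue = 81,298.97 × $124.64 = $10,133,103.51.
Actual sales revenue = 159,750 × $124.64 = $19,911,240.00.
Margin of safety = ($19,911,240.00 − $10,133,103.51) ÷ $19,911,240.00 = 49.1%.

49.1%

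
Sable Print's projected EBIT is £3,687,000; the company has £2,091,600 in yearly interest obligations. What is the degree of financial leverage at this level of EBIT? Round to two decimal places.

2.31

Annual interest charges come to £2,091,600.00.
Degree of financial leverage = EBIT / (EBIT − interest) = £3,687,000 / £1,595,400.00 = 2.3110.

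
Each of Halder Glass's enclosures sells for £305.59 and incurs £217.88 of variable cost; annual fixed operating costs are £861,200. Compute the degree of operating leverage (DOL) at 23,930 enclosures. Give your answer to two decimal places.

Total contribution margin = 23,930 × £87.71 = £2,098,900.30.
Subtracting fixed costs: EBIT = £2,098,900.30 − £861,200 = £1,237,700.30.
So DOL = total CM / EBIT = £2,098,900.30 / £1,237,700.30 = 1.6958.

1.70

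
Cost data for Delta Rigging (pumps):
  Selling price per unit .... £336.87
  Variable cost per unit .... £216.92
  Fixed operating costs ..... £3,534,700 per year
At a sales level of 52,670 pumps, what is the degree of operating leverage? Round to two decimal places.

Total contribution margin = 52,670 × £119.95 = £6,317,766.50.
Subtracting fixed costs: EBIT = £6,317,766.50 − £3,534,700 = £2,783,066.50.
DOL = contribution ÷ EBIT = £6,317,766.50 ÷ £2,783,066.50 = 2.2701.

2.27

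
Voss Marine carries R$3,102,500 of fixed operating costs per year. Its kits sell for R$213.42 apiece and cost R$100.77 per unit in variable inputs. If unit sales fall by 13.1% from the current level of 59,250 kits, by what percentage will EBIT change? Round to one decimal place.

At 59,250 units, contribution = 59,250 × R$112.65 = R$6,674,512.50.
Subtracting fixed costs: EBIT = R$6,674,512.50 − R$3,102,500 = R$3,572,012.50.
So DOL = total CM / EBIT = R$6,674,512.50 / R$3,572,012.50 = 1.8686.
So EBIT moves 1.8686 × (-13.1%) = -24.5%.

-24.5%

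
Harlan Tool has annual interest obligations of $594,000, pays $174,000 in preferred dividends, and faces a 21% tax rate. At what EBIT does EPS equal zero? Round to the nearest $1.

$814,253

Grossing the preferred dividend up to pre-tax terms: $174,000 / (1 − 0.21) = $220,253.16.
Financial break-even EBIT = interest + D_p ÷ (1 − t) = $594,000 + $220,253.16 = $814,253.16.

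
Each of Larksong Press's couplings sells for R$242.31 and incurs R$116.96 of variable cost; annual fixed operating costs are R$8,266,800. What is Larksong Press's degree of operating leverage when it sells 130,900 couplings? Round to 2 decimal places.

Contribution at this volume is 130,900 × R$125.35 = R$16,408,315.00.
Subtracting fixed costs: EBIT = R$16,408,315.00 − R$8,266,800 = R$8,141,515.00.
DOL = contribution ÷ EBIT = R$16,408,315.00 ÷ R$8,141,515.00 = 2.0154.

2.02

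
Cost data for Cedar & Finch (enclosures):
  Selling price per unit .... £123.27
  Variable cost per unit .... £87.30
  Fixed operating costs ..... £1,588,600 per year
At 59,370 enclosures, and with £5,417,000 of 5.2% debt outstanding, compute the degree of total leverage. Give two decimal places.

8.05

Contribution at this volume is 59,370 × £35.97 = £2,135,538.90.
EBIT = £2,135,538.90 − £1,588,600 = £546,938.90. Interest = £281,684.00.
DOL = £2,135,538.90 ÷ £546,938.90 = 3.9045; DFL = £546,938.90 ÷ £265,254.90 = 2.0619.
Combined leverage = 3.9045 × 2.0619 = 8.0507.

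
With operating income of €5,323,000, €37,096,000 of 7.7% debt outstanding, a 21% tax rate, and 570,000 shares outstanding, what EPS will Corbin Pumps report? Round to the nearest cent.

Pre-tax income = €5,323,000 − €2,856,392.00 = €2,466,608.00.
Net income = €2,466,608.00 × (1 − 0.21) = €1,948,620.32.
Per share: €1,948,620.32 / 570,000 shares = €3.42.

€3.42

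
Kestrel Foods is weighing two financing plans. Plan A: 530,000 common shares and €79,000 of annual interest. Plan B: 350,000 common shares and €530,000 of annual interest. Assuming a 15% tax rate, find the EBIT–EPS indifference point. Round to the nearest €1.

€1,406,944

At indifference, (EBIT − 79,000)(1 − t)/530,000 = (EBIT − 530,000)(1 − t)/350,000.
Cancelling (1 − t) and cross-multiplying: 350,000·(EBIT − 79,000) = 530,000·(EBIT − 530,000).
Solving, EBIT = (530,000·530,000 − 79,000·350,000) / (530,000 − 350,000) = 253,250,000,000 / 180,000 = 1,406,944.44.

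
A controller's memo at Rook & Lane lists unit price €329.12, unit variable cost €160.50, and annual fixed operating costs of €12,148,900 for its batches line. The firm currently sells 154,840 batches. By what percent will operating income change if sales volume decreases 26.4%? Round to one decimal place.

-49.4%

At 154,840 units, contribution = 154,840 × €168.62 = €26,109,120.80.
EBIT = €26,109,120.80 − €12,148,900 = €13,960,220.80.
Degree of operating leverage = €26,109,120.80 / €13,960,220.80 = 1.8703.
%ΔEBIT = DOL × %ΔSales = 1.8703 × -26.4% = -49.4%.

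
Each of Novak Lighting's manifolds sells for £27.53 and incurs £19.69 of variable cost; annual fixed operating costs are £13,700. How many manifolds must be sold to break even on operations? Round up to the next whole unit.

1,748 manifolds

Unit CM = price − variable cost = £27.53 − £19.69 = £7.84.
Break-even Q = £13,700 / £7.84 = 1,747.45 → 1,748 manifolds.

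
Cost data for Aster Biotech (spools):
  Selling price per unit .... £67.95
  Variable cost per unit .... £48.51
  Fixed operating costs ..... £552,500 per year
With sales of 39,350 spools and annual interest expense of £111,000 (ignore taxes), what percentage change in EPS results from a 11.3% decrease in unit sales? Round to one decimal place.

Total contribution margin = 39,350 × £19.44 = £764,964.00.
Operating income = contribution − fixed costs = £764,964.00 − £552,500 = £212,464.00.
After interest of £111,000.00, pre-tax earnings = £101,464.00.
Degree of combined leverage = contribution ÷ (EBIT − I) = £764,964.00 ÷ £101,464.00 = 7.5393.
%ΔEPS = DCL × %ΔSales = 7.5393 × -11.3% = -85.2%.

-85.2%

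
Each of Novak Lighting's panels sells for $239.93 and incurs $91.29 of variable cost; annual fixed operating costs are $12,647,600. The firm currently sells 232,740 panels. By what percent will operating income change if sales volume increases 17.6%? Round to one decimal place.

+27.7%

Total contribution margin = 232,740 × $148.64 = $34,594,473.60.
EBIT = $34,594,473.60 − $12,647,600 = $21,946,873.60.
So DOL = total CM / EBIT = $34,594,473.60 / $21,946,873.60 = 1.5763.
%ΔEBIT = DOL × %ΔSales = 1.5763 × +17.6% = +27.7%.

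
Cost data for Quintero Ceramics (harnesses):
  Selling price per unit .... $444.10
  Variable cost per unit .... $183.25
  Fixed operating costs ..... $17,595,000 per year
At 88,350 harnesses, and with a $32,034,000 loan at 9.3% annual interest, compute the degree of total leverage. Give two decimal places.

9.32

Total contribution margin = 88,350 × $260.85 = $23,046,097.50.
Operating income = contribution − fixed costs = $23,046,097.50 − $17,595,000 = $5,451,097.50. Interest = $2,979,162.00.
DOL = $23,046,097.50 ÷ $5,451,097.50 = 4.2278; DFL = $5,451,097.50 ÷ $2,471,935.50 = 2.2052.
Combined leverage = 4.2278 × 2.2052 = 9.3231.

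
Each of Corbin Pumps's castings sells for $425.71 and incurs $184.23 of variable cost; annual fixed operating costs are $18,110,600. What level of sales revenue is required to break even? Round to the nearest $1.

$31,927,545

Contribution margin per unit = $425.71 − $184.23 = $241.48, a CM ratio of $241.48 ÷ $425.71 = 0.5672.
Break-even revenue = fixed costs × price ÷ CM = $18,110,600 × $425.71 ÷ $241.48 = $31,927,545.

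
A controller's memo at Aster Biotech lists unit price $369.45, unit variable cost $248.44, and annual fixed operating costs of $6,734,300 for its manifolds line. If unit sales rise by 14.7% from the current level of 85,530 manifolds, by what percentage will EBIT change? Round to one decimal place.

At 85,530 units, contribution = 85,530 × $121.01 = $10,349,985.30.
Operating income = contribution − fixed costs = $10,349,985.30 − $6,734,300 = $3,615,685.30.
Degree of operating leverage = $10,349,985.30 / $3,615,685.30 = 2.8625.
So EBIT moves 2.8625 × (+14.7%) = +42.1%.

+42.1%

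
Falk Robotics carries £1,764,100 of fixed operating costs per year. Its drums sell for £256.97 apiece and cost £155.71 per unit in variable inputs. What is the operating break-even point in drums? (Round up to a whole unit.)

Each unit contributes £256.97 − £155.71 = £101.26.
Break-even volume = fixed costs ÷ CM per unit = £1,764,100 ÷ £101.26 = 17,421.49, so 17,422 drums.

17,422 drums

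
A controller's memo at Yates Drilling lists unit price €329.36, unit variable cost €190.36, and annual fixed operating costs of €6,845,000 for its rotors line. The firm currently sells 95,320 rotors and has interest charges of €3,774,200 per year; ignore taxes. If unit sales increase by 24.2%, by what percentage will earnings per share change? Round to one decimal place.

Total contribution margin = 95,320 × €139.00 = €13,249,480.00.
EBIT = €13,249,480.00 − €6,845,000 = €6,404,480.00.
After interest of €3,774,200.00, pre-tax earnings = €2,630,280.00.
DCL = total CM / (EBIT − I) = €13,249,480.00 / €2,630,280.00 = 5.0373.
%ΔEPS = DCL × %ΔSales = 5.0373 × +24.2% = +121.9%.

+121.9%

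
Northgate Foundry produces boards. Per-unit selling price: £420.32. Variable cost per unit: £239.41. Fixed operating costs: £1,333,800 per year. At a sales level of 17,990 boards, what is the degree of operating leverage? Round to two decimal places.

Total contribution margin = 17,990 × £180.91 = £3,254,570.90.
EBIT = £3,254,570.90 − £1,333,800 = £1,920,770.90.
So DOL = total CM / EBIT = £3,254,570.90 / £1,920,770.90 = 1.6944.

1.69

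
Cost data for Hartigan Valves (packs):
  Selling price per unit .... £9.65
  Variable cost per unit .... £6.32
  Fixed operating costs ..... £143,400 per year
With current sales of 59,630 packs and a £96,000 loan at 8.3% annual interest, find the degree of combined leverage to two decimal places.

4.21

Contribution at this volume is 59,630 × £3.33 = £198,567.90.
Subtracting fixed costs: EBIT = £198,567.90 − £143,400 = £55,167.90. Interest = £7,968.00, so EBIT − I = £47,199.90.
Degree of total leverage = total CM / (EBIT − interest) = £198,567.90 / £47,199.90 = 4.2070.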